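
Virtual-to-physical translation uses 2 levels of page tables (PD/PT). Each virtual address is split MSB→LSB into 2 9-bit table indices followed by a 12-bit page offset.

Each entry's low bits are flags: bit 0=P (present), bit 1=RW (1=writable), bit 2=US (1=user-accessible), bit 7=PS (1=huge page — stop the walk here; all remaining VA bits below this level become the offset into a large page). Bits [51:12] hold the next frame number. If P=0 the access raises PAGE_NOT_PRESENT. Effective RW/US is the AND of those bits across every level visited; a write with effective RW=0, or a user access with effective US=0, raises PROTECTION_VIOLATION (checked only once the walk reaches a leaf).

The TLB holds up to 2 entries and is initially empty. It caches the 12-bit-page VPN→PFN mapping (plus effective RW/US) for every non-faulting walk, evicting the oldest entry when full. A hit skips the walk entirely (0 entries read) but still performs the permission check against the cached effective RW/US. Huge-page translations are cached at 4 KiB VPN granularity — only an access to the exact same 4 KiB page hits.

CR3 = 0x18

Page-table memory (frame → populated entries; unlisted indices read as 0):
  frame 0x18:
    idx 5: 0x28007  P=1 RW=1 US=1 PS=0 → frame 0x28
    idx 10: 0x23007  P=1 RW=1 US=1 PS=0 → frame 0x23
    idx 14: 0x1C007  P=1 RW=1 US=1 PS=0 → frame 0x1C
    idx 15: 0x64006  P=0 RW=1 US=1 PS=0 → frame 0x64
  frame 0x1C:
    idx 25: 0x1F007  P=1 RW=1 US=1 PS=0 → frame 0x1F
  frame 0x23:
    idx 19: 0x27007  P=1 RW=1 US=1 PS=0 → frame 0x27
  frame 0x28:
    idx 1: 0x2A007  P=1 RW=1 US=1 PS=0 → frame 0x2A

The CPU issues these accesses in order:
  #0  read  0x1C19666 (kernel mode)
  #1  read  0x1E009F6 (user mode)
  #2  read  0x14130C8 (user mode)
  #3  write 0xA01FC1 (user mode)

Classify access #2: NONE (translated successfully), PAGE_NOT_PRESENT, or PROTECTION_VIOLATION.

Per-access translation:
#0 VA=0x1C19666 (r,kernel):
  lvl0: tbl 0x18, slot 14 ⇒ 0x1C007 (P1/RW1/US1/PS0)
  lvl1: tbl 0x1C, slot 25 ⇒ 0x1F007 (P1/RW1/US1/PS0)
  → PA=0x1F666  (2 entries read)
#1 VA=0x1E009F6 (r,user):
  lvl0: tbl 0x18, slot 15 ⇒ 0x64006 (P0/RW1/US1/PS0)
  → PAGE_NOT_PRESENT  (1 entries read)
#2 VA=0x14130C8 (r,user):
  lvl0: tbl 0x18, slot 10 ⇒ 0x23007 (P1/RW1/US1/PS0)
  lvl1: tbl 0x23, slot 19 ⇒ 0x27007 (P1/RW1/US1/PS0)
  → PA=0x270C8  (2 entries read)
#3 VA=0xA01FC1 (w,user):
  lvl0: tbl 0x18, slot 5 ⇒ 0x28007 (P1/RW1/US1/PS0)
  lvl1: tbl 0x28, slot 1 ⇒ 0x2A007 (P1/RW1/US1/PS0)
  → PA=0x2AFC1  (2 entries read)

Access #2 fault: NONE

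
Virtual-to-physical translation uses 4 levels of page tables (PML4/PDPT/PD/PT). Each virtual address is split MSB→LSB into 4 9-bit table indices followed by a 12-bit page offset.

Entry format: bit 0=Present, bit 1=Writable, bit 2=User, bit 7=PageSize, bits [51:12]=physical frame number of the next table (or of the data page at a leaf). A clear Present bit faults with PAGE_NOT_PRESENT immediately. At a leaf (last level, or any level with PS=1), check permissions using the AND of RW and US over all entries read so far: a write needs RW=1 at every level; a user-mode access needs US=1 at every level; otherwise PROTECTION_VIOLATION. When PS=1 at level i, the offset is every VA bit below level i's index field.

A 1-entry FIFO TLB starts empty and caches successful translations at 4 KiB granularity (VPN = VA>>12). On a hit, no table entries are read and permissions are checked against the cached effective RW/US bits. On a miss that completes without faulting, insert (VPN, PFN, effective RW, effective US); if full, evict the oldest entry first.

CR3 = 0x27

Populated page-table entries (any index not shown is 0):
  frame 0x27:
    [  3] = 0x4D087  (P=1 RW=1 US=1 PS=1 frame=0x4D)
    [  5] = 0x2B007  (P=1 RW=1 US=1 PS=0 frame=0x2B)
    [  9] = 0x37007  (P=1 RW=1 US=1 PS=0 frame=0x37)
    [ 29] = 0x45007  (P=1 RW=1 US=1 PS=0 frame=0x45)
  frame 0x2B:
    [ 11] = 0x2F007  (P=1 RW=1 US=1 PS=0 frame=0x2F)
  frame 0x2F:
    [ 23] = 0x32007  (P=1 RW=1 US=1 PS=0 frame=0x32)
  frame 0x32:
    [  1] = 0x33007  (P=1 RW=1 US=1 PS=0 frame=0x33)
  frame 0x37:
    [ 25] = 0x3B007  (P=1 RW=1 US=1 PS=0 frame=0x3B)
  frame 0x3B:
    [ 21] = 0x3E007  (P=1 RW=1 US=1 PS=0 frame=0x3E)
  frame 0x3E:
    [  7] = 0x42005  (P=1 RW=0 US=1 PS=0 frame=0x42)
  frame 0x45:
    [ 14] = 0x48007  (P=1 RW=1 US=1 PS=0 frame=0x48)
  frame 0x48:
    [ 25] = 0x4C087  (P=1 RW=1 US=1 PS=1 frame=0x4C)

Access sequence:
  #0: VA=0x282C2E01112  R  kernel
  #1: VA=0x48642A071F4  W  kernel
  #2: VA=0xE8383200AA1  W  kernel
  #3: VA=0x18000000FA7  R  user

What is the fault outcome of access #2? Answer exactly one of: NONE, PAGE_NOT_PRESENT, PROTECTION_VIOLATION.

Trace:
#0 VA=0x282C2E01112 (r,kernel):
  L0 @0x27[5] → 0x2B007  P=1,RW=1,US=1,PS=0
  L1 @0x2B[11] → 0x2F007  P=1,RW=1,US=1,PS=0
  L2 @0x2F[23] → 0x32007  P=1,RW=1,US=1,PS=0
  L3 @0x32[1] → 0x33007  P=1,RW=1,US=1,PS=0
  → PA=0x33112  (4 entries read)
#1 VA=0x48642A071F4 (w,kernel):
  L0 @0x27[9] → 0x37007  P=1,RW=1,US=1,PS=0
  L1 @0x37[25] → 0x3B007  P=1,RW=1,US=1,PS=0
  L2 @0x3B[21] → 0x3E007  P=1,RW=1,US=1,PS=0
  L3 @0x3E[7] → 0x42005  P=1,RW=0,US=1,PS=0
  ✗ PROTECTION_VIOLATION  [4 reads]
#2 VA=0xE8383200AA1 (w,kernel):
  L0 @0x27[29] → 0x45007  P=1,RW=1,US=1,PS=0
  L1 @0x45[14] → 0x48007  P=1,RW=1,US=1,PS=0
  L2 @0x48[25] → 0x4C087  P=1,RW=1,US=1,PS=1
  → PA=0x4CAA1 (huge @L2)  (3 entries read)
#3 VA=0x18000000FA7 (r,user):
  L0 @0x27[3] → 0x4D087  P=1,RW=1,US=1,PS=1
  → PA=0x4DFA7 (huge @L0)  (1 entries read)

Access #2 fault: NONE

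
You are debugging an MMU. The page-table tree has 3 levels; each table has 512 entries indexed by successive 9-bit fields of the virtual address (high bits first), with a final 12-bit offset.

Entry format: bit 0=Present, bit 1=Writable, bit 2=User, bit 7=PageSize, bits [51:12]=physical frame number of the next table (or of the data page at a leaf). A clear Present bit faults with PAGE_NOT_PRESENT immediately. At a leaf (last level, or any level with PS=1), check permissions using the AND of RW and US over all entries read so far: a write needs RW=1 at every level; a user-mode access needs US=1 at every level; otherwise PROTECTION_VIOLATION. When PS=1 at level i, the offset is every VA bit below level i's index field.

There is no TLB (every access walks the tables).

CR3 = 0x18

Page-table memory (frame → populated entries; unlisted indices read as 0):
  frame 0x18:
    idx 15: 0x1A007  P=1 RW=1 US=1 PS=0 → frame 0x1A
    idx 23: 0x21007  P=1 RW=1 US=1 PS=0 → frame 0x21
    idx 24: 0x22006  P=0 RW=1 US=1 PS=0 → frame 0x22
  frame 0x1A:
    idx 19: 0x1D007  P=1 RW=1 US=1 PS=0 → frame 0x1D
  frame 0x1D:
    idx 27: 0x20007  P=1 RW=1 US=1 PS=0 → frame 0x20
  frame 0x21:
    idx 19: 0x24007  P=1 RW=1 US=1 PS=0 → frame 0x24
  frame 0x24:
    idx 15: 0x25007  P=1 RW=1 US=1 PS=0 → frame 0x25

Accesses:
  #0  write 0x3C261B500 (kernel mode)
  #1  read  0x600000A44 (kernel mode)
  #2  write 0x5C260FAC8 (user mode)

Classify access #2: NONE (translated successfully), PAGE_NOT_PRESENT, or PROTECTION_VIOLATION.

Per-access translation:
#0 VA=0x3C261B500 (w,kernel):
  lvl0: tbl 0x18, slot 15 ⇒ 0x1A007 (P1/RW1/US1/PS0)
  lvl1: tbl 0x1A, slot 19 ⇒ 0x1D007 (P1/RW1/US1/PS0)
  lvl2: tbl 0x1D, slot 27 ⇒ 0x20007 (P1/RW1/US1/PS0)
  ✓ 0x20500  — 3 lookups
#1 VA=0x600000A44 (r,kernel):
  lvl0: tbl 0x18, slot 24 ⇒ 0x22006 (P0/RW1/US1/PS0)
  ✗ PAGE_NOT_PRESENT  [1 reads]
#2 VA=0x5C260FAC8 (w,user):
  lvl0: tbl 0x18, slot 23 ⇒ 0x21007 (P1/RW1/US1/PS0)
  lvl1: tbl 0x21, slot 19 ⇒ 0x24007 (P1/RW1/US1/PS0)
  lvl2: tbl 0x24, slot 15 ⇒ 0x25007 (P1/RW1/US1/PS0)
  ✓ 0x25AC8  — 3 lookups

Access #2 fault: NONE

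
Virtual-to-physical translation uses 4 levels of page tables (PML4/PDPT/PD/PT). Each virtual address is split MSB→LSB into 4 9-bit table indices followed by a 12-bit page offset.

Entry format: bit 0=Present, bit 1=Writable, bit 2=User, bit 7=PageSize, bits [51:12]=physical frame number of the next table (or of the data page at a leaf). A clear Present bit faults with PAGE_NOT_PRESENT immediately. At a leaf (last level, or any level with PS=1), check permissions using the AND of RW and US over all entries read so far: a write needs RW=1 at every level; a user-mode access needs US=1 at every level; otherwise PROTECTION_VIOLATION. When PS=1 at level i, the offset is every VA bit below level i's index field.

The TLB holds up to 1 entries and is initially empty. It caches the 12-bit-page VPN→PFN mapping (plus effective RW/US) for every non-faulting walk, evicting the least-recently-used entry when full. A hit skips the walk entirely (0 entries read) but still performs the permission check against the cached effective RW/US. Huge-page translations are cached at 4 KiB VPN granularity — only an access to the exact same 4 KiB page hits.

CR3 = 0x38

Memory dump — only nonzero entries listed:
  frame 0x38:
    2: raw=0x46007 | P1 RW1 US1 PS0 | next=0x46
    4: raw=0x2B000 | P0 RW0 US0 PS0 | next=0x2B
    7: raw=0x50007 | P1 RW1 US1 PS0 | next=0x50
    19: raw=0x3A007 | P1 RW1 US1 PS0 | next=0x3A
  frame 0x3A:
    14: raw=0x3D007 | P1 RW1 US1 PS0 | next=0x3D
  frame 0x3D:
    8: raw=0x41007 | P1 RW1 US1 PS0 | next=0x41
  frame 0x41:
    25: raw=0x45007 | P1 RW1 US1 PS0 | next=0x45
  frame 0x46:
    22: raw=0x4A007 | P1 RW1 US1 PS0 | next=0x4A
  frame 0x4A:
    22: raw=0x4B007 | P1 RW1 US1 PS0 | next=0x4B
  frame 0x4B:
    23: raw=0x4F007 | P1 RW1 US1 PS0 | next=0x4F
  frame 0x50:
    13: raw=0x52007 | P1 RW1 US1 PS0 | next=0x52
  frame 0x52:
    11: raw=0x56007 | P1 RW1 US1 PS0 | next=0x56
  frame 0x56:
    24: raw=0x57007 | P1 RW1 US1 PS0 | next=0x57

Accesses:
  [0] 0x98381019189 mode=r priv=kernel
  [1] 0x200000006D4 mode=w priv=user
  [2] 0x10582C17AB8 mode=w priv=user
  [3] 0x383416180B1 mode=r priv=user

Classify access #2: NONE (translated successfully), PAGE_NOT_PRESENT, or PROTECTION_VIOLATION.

Trace:
#0 VA=0x98381019189 (r,kernel):
  lvl0: tbl 0x38, slot 19 ⇒ 0x3A007 (P1/RW1/US1/PS0)
  lvl1: tbl 0x3A, slot 14 ⇒ 0x3D007 (P1/RW1/US1/PS0)
  lvl2: tbl 0x3D, slot 8 ⇒ 0x41007 (P1/RW1/US1/PS0)
  lvl3: tbl 0x41, slot 25 ⇒ 0x45007 (P1/RW1/US1/PS0)
  ⇒ phys 0x45189  [4 reads]
#1 VA=0x200000006D4 (w,user):
  lvl0: tbl 0x38, slot 4 ⇒ 0x2B000 (P0/RW0/US0/PS0)
  ✗ PAGE_NOT_PRESENT  [1 reads]
#2 VA=0x10582C17AB8 (w,user):
  lvl0: tbl 0x38, slot 2 ⇒ 0x46007 (P1/RW1/US1/PS0)
  lvl1: tbl 0x46, slot 22 ⇒ 0x4A007 (P1/RW1/US1/PS0)
  lvl2: tbl 0x4A, slot 22 ⇒ 0x4B007 (P1/RW1/US1/PS0)
  lvl3: tbl 0x4B, slot 23 ⇒ 0x4F007 (P1/RW1/US1/PS0)
  ⇒ phys 0x4FAB8  [4 reads]
#3 VA=0x383416180B1 (r,user):
  lvl0: tbl 0x38, slot 7 ⇒ 0x50007 (P1/RW1/US1/PS0)
  lvl1: tbl 0x50, slot 13 ⇒ 0x52007 (P1/RW1/US1/PS0)
  lvl2: tbl 0x52, slot 11 ⇒ 0x56007 (P1/RW1/US1/PS0)
  lvl3: tbl 0x56, slot 24 ⇒ 0x57007 (P1/RW1/US1/PS0)
  ⇒ phys 0x570B1  [4 reads]

Access #2 fault: NONE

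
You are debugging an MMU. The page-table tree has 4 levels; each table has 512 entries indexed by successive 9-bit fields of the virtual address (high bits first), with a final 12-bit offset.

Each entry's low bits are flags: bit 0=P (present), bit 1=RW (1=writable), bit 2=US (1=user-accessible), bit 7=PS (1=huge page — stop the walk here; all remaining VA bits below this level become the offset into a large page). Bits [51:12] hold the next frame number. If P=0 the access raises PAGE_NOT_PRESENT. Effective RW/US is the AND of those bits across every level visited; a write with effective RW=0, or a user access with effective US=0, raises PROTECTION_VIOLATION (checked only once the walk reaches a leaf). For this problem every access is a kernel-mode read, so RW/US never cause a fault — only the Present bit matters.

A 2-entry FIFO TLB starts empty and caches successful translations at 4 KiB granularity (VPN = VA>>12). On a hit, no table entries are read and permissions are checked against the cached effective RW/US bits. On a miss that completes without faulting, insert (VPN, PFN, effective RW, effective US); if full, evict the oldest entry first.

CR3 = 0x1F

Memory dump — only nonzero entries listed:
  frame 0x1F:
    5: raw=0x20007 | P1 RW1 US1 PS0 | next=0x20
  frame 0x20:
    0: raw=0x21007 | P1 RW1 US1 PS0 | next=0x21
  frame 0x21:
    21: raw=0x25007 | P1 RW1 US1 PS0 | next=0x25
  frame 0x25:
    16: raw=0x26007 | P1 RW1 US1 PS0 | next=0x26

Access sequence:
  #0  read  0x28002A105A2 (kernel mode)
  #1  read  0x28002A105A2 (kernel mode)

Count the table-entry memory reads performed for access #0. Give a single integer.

Walk each access:
#0 VA=0x28002A105A2 (r,kernel):
  L0 @0x1F[5] → 0x20007  P=1,RW=1,US=1,PS=0
  L1 @0x20[0] → 0x21007  P=1,RW=1,US=1,PS=0
  L2 @0x21[21] → 0x25007  P=1,RW=1,US=1,PS=0
  L3 @0x25[16] → 0x26007  P=1,RW=1,US=1,PS=0
  ✓ 0x265A2  — 4 lookups
#1 VA=0x28002A105A2 (r,kernel):
  TLB hit vpn=0x28002A10 → PA=0x265A2

Entries read for #0: 4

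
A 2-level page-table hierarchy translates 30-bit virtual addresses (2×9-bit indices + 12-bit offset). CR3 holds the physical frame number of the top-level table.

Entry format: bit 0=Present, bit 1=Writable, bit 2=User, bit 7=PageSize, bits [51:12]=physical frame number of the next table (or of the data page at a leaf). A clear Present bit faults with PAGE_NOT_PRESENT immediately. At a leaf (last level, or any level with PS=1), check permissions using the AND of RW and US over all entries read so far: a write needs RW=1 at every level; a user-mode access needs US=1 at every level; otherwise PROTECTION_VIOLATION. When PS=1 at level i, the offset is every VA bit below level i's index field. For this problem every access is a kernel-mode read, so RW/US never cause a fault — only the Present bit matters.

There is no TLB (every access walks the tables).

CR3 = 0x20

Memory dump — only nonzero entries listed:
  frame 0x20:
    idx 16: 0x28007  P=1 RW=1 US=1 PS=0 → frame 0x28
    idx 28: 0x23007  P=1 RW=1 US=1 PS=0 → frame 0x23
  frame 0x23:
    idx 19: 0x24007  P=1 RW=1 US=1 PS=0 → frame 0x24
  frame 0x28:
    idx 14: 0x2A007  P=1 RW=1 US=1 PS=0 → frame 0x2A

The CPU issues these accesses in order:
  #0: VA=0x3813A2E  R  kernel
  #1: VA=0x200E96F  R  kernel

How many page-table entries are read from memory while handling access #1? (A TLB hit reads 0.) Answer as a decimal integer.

Per-access translation:
#0 VA=0x3813A2E (r,kernel):
  lvl0: tbl 0x20, slot 28 ⇒ 0x23007 (P1/RW1/US1/PS0)
  lvl1: tbl 0x23, slot 19 ⇒ 0x24007 (P1/RW1/US1/PS0)
  → PA=0x24A2E  (2 entries read)
#1 VA=0x200E96F (r,kernel):
  lvl0: tbl 0x20, slot 16 ⇒ 0x28007 (P1/RW1/US1/PS0)
  lvl1: tbl 0x28, slot 14 ⇒ 0x2A007 (P1/RW1/US1/PS0)
  → PA=0x2A96F  (2 entries read)

Entries read for #1: 2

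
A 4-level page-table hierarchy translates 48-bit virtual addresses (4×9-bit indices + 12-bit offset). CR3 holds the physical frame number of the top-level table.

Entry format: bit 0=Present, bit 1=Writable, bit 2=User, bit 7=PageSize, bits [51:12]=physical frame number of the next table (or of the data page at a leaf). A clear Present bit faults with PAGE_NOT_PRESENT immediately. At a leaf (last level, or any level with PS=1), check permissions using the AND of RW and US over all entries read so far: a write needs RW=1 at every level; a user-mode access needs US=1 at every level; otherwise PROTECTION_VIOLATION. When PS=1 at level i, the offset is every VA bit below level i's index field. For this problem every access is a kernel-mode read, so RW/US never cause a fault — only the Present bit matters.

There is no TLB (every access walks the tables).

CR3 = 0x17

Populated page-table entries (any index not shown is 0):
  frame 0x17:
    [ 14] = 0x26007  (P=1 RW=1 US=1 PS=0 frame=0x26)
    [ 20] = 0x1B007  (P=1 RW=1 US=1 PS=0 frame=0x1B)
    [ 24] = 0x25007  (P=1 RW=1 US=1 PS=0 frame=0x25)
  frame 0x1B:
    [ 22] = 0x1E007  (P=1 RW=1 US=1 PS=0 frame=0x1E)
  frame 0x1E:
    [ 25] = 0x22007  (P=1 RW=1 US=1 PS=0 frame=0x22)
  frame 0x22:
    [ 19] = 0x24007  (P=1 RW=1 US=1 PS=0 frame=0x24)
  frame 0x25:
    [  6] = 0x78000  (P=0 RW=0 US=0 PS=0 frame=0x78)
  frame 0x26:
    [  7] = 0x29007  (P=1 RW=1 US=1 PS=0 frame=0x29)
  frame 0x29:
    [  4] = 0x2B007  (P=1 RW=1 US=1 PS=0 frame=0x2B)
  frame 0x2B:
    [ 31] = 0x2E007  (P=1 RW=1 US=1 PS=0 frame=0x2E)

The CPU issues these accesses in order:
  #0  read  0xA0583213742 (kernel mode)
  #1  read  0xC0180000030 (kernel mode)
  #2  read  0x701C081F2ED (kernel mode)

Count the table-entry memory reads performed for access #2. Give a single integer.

Walk each access:
#0 VA=0xA0583213742 (r,kernel):
  lvl0: tbl 0x17, slot 20 ⇒ 0x1B007 (P1/RW1/US1/PS0)
  lvl1: tbl 0x1B, slot 22 ⇒ 0x1E007 (P1/RW1/US1/PS0)
  lvl2: tbl 0x1E, slot 25 ⇒ 0x22007 (P1/RW1/US1/PS0)
  lvl3: tbl 0x22, slot 19 ⇒ 0x24007 (P1/RW1/US1/PS0)
  ✓ 0x24742  — 4 lookups
#1 VA=0xC0180000030 (r,kernel):
  lvl0: tbl 0x17, slot 24 ⇒ 0x25007 (P1/RW1/US1/PS0)
  lvl1: tbl 0x25, slot 6 ⇒ 0x78000 (P0/RW0/US0/PS0)
  ⇒ fault: PAGE_NOT_PRESENT  — 2 lookups
#2 VA=0x701C081F2ED (r,kernel):
  lvl0: tbl 0x17, slot 14 ⇒ 0x26007 (P1/RW1/US1/PS0)
  lvl1: tbl 0x26, slot 7 ⇒ 0x29007 (P1/RW1/US1/PS0)
  lvl2: tbl 0x29, slot 4 ⇒ 0x2B007 (P1/RW1/US1/PS0)
  lvl3: tbl 0x2B, slot 31 ⇒ 0x2E007 (P1/RW1/US1/PS0)
  ✓ 0x2E2ED  — 4 lookups

Entries read for #2: 4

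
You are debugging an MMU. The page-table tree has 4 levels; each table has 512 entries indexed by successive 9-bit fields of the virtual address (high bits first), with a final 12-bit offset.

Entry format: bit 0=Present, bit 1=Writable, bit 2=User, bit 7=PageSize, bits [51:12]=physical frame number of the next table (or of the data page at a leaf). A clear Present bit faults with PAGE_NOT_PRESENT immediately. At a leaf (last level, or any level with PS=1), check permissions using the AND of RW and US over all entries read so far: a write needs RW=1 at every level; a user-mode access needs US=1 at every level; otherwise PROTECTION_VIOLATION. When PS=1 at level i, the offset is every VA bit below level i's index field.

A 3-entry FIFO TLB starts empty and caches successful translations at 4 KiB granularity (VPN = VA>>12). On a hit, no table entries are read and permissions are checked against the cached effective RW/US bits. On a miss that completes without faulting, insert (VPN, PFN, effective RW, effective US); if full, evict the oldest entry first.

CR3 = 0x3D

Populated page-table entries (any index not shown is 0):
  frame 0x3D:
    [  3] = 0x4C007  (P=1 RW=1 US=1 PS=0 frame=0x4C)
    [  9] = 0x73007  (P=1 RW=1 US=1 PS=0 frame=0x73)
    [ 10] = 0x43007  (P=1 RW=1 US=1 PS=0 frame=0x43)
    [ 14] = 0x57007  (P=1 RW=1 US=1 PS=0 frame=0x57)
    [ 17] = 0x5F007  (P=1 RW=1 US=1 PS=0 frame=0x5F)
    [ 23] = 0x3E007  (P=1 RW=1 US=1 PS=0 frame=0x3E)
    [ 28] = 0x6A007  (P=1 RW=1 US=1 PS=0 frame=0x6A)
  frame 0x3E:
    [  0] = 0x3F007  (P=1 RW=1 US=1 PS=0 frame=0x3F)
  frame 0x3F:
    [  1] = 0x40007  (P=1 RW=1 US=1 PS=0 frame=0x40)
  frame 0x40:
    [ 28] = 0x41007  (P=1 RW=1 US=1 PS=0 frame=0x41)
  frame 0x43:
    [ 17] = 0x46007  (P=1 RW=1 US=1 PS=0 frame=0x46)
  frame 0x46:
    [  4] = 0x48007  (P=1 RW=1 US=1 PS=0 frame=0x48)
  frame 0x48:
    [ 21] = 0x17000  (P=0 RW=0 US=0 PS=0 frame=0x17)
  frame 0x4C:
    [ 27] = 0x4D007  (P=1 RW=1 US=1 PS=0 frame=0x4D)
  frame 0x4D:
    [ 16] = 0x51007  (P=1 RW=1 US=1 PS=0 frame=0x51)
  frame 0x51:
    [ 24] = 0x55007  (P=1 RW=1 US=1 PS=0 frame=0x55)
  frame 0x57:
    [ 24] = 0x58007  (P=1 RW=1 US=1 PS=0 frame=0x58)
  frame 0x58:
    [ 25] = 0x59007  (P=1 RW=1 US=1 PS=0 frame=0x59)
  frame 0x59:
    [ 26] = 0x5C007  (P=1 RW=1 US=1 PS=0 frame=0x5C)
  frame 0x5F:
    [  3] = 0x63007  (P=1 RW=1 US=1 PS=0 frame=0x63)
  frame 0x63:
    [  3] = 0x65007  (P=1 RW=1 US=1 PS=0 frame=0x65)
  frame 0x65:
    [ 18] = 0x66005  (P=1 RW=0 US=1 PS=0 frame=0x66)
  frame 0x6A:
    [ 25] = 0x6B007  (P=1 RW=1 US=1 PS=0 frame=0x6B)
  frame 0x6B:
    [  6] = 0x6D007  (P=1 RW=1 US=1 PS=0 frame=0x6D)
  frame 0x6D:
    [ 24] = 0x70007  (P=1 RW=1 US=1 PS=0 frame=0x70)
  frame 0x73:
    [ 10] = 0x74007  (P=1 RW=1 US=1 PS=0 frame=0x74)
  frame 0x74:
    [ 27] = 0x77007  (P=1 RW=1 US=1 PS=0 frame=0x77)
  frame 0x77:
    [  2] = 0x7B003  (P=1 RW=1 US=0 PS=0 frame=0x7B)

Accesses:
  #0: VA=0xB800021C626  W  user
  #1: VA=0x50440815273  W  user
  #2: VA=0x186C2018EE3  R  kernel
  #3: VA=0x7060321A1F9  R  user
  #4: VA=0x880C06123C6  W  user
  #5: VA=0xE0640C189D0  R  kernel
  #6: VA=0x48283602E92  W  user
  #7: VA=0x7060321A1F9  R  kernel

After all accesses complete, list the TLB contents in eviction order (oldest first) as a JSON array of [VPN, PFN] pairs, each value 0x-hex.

Per-access translation:
#0 VA=0xB800021C626 (w,user):
  L0: frame=0x3D idx=23 entry=0x3E007 [P=1 RW=1 US=1 PS=0]
  L1: frame=0x3E idx=0 entry=0x3F007 [P=1 RW=1 US=1 PS=0]
  L2: frame=0x3F idx=1 entry=0x40007 [P=1 RW=1 US=1 PS=0]
  L3: frame=0x40 idx=28 entry=0x41007 [P=1 RW=1 US=1 PS=0]
  ⇒ phys 0x41626  [4 reads]
#1 VA=0x50440815273 (w,user):
  L0: frame=0x3D idx=10 entry=0x43007 [P=1 RW=1 US=1 PS=0]
  L1: frame=0x43 idx=17 entry=0x46007 [P=1 RW=1 US=1 PS=0]
  L2: frame=0x46 idx=4 entry=0x48007 [P=1 RW=1 US=1 PS=0]
  L3: frame=0x48 idx=21 entry=0x17000 [P=0 RW=0 US=0 PS=0]
  ✗ PAGE_NOT_PRESENT  [4 reads]
#2 VA=0x186C2018EE3 (r,kernel):
  L0: frame=0x3D idx=3 entry=0x4C007 [P=1 RW=1 US=1 PS=0]
  L1: frame=0x4C idx=27 entry=0x4D007 [P=1 RW=1 US=1 PS=0]
  L2: frame=0x4D idx=16 entry=0x51007 [P=1 RW=1 US=1 PS=0]
  L3: frame=0x51 idx=24 entry=0x55007 [P=1 RW=1 US=1 PS=0]
  ⇒ phys 0x55EE3  [4 reads]
#3 VA=0x7060321A1F9 (r,user):
  L0: frame=0x3D idx=14 entry=0x57007 [P=1 RW=1 US=1 PS=0]
  L1: frame=0x57 idx=24 entry=0x58007 [P=1 RW=1 US=1 PS=0]
  L2: frame=0x58 idx=25 entry=0x59007 [P=1 RW=1 US=1 PS=0]
  L3: frame=0x59 idx=26 entry=0x5C007 [P=1 RW=1 US=1 PS=0]
  ⇒ phys 0x5C1F9  [4 reads]
#4 VA=0x880C06123C6 (w,user):
  L0: frame=0x3D idx=17 entry=0x5F007 [P=1 RW=1 US=1 PS=0]
  L1: frame=0x5F idx=3 entry=0x63007 [P=1 RW=1 US=1 PS=0]
  L2: frame=0x63 idx=3 entry=0x65007 [P=1 RW=1 US=1 PS=0]
  L3: frame=0x65 idx=18 entry=0x66005 [P=1 RW=0 US=1 PS=0]
  ✗ PROTECTION_VIOLATION  [4 reads]
#5 VA=0xE0640C189D0 (r,kernel):
  L0: frame=0x3D idx=28 entry=0x6A007 [P=1 RW=1 US=1 PS=0]
  L1: frame=0x6A idx=25 entry=0x6B007 [P=1 RW=1 US=1 PS=0]
  L2: frame=0x6B idx=6 entry=0x6D007 [P=1 RW=1 US=1 PS=0]
  L3: frame=0x6D idx=24 entry=0x70007 [P=1 RW=1 US=1 PS=0]
  ⇒ phys 0x709D0  [4 reads]
#6 VA=0x48283602E92 (w,user):
  L0: frame=0x3D idx=9 entry=0x73007 [P=1 RW=1 US=1 PS=0]
  L1: frame=0x73 idx=10 entry=0x74007 [P=1 RW=1 US=1 PS=0]
  L2: frame=0x74 idx=27 entry=0x77007 [P=1 RW=1 US=1 PS=0]
  L3: frame=0x77 idx=2 entry=0x7B003 [P=1 RW=1 US=0 PS=0]
  ✗ PROTECTION_VIOLATION  [4 reads]
#7 VA=0x7060321A1F9 (r,kernel):
  TLB hit vpn=0x7060321A → PA=0x5C1F9

TLB: [["0x186C2018", "0x55"], ["0x7060321A", "0x5C"], ["0xE0640C18", "0x70"]]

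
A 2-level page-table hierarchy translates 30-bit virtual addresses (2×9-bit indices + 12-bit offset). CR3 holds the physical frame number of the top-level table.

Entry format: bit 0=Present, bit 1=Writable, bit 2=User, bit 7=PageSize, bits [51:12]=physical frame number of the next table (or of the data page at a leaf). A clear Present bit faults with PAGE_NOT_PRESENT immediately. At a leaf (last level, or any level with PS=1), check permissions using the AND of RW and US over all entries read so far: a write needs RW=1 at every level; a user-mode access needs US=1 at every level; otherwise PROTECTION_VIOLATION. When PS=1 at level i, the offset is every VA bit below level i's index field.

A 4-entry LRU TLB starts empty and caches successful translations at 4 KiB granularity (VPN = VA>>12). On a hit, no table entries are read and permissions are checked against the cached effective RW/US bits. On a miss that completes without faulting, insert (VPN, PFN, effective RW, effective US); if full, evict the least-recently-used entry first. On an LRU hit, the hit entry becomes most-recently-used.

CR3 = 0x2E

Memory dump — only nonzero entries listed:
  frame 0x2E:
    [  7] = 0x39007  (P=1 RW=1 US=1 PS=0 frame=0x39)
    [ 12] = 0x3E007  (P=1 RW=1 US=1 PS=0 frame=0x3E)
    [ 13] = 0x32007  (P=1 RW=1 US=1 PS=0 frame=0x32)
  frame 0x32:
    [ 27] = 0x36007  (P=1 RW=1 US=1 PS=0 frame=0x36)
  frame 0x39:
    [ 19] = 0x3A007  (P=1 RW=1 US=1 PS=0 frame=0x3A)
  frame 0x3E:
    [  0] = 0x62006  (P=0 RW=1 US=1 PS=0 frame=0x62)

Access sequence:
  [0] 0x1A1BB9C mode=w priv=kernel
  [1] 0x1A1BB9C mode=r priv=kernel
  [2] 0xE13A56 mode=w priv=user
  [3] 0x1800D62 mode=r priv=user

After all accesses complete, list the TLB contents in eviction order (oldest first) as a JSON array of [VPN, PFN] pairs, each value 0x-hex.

Trace:
#0 VA=0x1A1BB9C (w,kernel):
  lvl0: tbl 0x2E, slot 13 ⇒ 0x32007 (P1/RW1/US1/PS0)
  lvl1: tbl 0x32, slot 27 ⇒ 0x36007 (P1/RW1/US1/PS0)
  → PA=0x36B9C  (2 entries read)
#1 VA=0x1A1BB9C (r,kernel):
  TLB hit vpn=0x1A1B → PA=0x36B9C
#2 VA=0xE13A56 (w,user):
  lvl0: tbl 0x2E, slot 7 ⇒ 0x39007 (P1/RW1/US1/PS0)
  lvl1: tbl 0x39, slot 19 ⇒ 0x3A007 (P1/RW1/US1/PS0)
  → PA=0x3AA56  (2 entries read)
#3 VA=0x1800D62 (r,user):
  lvl0: tbl 0x2E, slot 12 ⇒ 0x3E007 (P1/RW1/US1/PS0)
  lvl1: tbl 0x3E, slot 0 ⇒ 0x62006 (P0/RW1/US1/PS0)
  ⇒ fault: PAGE_NOT_PRESENT  — 2 lookups

TLB: [["0x1A1B", "0x36"], ["0xE13", "0x3A"]]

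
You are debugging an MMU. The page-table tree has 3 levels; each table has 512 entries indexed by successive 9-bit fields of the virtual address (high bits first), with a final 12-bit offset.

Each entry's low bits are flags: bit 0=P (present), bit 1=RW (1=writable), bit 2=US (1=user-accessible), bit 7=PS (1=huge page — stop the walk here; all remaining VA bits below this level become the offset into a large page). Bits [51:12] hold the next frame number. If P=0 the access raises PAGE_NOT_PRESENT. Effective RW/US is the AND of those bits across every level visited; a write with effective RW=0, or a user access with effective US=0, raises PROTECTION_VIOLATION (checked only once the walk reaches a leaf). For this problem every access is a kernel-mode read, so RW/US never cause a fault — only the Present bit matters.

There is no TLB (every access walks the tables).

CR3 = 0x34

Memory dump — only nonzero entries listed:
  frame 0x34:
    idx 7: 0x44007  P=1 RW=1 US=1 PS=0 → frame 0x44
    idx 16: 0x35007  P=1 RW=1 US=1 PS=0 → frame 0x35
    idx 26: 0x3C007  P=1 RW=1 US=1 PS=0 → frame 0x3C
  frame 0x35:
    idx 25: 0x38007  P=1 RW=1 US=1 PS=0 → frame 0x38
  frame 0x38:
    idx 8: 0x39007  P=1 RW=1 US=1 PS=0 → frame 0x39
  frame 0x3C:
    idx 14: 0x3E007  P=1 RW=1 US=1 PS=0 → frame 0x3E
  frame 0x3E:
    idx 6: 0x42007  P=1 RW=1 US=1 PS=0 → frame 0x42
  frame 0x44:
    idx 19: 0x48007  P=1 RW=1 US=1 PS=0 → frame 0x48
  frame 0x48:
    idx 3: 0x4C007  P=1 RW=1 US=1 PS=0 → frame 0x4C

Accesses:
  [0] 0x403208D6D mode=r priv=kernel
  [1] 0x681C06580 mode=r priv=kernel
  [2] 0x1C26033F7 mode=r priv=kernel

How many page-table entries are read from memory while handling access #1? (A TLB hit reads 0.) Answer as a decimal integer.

Per-access translation:
#0 VA=0x403208D6D (r,kernel):
  L0 @0x34[16] → 0x35007  P=1,RW=1,US=1,PS=0
  L1 @0x35[25] → 0x38007  P=1,RW=1,US=1,PS=0
  L2 @0x38[8] → 0x39007  P=1,RW=1,US=1,PS=0
  ⇒ phys 0x39D6D  [3 reads]
#1 VA=0x681C06580 (r,kernel):
  L0 @0x34[26] → 0x3C007  P=1,RW=1,US=1,PS=0
  L1 @0x3C[14] → 0x3E007  P=1,RW=1,US=1,PS=0
  L2 @0x3E[6] → 0x42007  P=1,RW=1,US=1,PS=0
  ⇒ phys 0x42580  [3 reads]
#2 VA=0x1C26033F7 (r,kernel):
  L0 @0x34[7] → 0x44007  P=1,RW=1,US=1,PS=0
  L1 @0x44[19] → 0x48007  P=1,RW=1,US=1,PS=0
  L2 @0x48[3] → 0x4C007  P=1,RW=1,US=1,PS=0
  ⇒ phys 0x4C3F7  [3 reads]

Entries read for #1: 3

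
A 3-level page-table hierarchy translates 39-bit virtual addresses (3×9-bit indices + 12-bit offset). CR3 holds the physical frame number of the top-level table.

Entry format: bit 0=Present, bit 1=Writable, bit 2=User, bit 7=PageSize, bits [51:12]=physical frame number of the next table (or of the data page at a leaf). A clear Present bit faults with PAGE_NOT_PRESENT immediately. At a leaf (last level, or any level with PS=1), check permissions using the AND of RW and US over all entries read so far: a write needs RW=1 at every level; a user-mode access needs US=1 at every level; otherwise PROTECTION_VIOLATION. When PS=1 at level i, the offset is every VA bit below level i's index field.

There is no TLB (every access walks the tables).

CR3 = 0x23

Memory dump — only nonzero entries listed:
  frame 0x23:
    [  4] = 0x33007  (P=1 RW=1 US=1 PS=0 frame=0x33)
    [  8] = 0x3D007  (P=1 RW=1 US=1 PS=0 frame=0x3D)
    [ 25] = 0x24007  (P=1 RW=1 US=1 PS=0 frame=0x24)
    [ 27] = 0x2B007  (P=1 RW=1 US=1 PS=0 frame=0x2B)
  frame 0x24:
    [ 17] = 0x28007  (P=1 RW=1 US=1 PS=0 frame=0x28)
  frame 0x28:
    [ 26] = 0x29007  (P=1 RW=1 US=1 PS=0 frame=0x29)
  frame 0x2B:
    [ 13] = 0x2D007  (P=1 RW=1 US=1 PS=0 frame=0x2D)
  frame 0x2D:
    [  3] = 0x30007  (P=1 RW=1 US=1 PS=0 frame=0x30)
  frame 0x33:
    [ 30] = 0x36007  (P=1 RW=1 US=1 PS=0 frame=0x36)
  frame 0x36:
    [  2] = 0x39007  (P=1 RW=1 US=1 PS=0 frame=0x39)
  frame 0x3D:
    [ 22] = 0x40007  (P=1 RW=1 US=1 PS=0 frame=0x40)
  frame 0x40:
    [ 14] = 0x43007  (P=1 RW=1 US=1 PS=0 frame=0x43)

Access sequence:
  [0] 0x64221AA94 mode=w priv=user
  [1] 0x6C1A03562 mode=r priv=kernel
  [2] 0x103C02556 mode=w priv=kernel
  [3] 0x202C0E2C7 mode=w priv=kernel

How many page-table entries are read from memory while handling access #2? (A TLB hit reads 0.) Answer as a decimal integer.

Walk each access:
#0 VA=0x64221AA94 (w,user):
  L0: frame=0x23 idx=25 entry=0x24007 [P=1 RW=1 US=1 PS=0]
  L1: frame=0x24 idx=17 entry=0x28007 [P=1 RW=1 US=1 PS=0]
  L2: frame=0x28 idx=26 entry=0x29007 [P=1 RW=1 US=1 PS=0]
  ✓ 0x29A94  — 3 lookups
#1 VA=0x6C1A03562 (r,kernel):
  L0: frame=0x23 idx=27 entry=0x2B007 [P=1 RW=1 US=1 PS=0]
  L1: frame=0x2B idx=13 entry=0x2D007 [P=1 RW=1 US=1 PS=0]
  L2: frame=0x2D idx=3 entry=0x30007 [P=1 RW=1 US=1 PS=0]
  ✓ 0x30562  — 3 lookups
#2 VA=0x103C02556 (w,kernel):
  L0: frame=0x23 idx=4 entry=0x33007 [P=1 RW=1 US=1 PS=0]
  L1: frame=0x33 idx=30 entry=0x36007 [P=1 RW=1 US=1 PS=0]
  L2: frame=0x36 idx=2 entry=0x39007 [P=1 RW=1 US=1 PS=0]
  ✓ 0x39556  — 3 lookups
#3 VA=0x202C0E2C7 (w,kernel):
  L0: frame=0x23 idx=8 entry=0x3D007 [P=1 RW=1 US=1 PS=0]
  L1: frame=0x3D idx=22 entry=0x40007 [P=1 RW=1 US=1 PS=0]
  L2: frame=0x40 idx=14 entry=0x43007 [P=1 RW=1 US=1 PS=0]
  ✓ 0x432C7  — 3 lookups

Entries read for #2: 3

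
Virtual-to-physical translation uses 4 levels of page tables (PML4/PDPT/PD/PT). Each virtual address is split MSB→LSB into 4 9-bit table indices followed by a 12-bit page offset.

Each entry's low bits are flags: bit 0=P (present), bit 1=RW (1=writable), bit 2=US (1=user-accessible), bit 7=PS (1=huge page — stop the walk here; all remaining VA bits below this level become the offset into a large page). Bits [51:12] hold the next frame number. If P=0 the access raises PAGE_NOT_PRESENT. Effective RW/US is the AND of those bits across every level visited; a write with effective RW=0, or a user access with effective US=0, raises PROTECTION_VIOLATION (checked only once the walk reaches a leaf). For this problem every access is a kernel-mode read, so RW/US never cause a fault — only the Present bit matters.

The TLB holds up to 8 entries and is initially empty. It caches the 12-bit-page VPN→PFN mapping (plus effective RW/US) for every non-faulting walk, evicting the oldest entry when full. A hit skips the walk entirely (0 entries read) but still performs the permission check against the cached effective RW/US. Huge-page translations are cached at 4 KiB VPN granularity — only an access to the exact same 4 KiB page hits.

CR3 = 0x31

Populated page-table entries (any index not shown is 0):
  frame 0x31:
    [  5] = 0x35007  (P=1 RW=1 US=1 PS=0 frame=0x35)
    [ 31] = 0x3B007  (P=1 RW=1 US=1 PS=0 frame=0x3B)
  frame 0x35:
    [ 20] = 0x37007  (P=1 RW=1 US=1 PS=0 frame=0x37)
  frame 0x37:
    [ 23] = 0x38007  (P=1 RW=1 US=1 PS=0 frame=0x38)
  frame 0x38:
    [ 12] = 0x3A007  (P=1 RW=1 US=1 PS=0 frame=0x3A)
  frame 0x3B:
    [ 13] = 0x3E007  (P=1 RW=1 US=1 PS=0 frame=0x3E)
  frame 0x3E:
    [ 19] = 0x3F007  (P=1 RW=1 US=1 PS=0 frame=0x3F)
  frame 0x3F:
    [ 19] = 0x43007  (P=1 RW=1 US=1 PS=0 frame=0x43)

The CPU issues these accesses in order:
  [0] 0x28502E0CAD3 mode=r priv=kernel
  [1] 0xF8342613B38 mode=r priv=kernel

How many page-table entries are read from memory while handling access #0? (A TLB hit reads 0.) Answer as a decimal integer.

Walk each access:
#0 VA=0x28502E0CAD3 (r,kernel):
  L0: frame=0x31 idx=5 entry=0x35007 [P=1 RW=1 US=1 PS=0]
  L1: frame=0x35 idx=20 entry=0x37007 [P=1 RW=1 US=1 PS=0]
  L2: frame=0x37 idx=23 entry=0x38007 [P=1 RW=1 US=1 PS=0]
  L3: frame=0x38 idx=12 entry=0x3A007 [P=1 RW=1 US=1 PS=0]
  ✓ 0x3AAD3  — 4 lookups
#1 VA=0xF8342613B38 (r,kernel):
  L0: frame=0x31 idx=31 entry=0x3B007 [P=1 RW=1 US=1 PS=0]
  L1: frame=0x3B idx=13 entry=0x3E007 [P=1 RW=1 US=1 PS=0]
  L2: frame=0x3E idx=19 entry=0x3F007 [P=1 RW=1 US=1 PS=0]
  L3: frame=0x3F idx=19 entry=0x43007 [P=1 RW=1 US=1 PS=0]
  ✓ 0x43B38  — 4 lookups

Entries read for #0: 4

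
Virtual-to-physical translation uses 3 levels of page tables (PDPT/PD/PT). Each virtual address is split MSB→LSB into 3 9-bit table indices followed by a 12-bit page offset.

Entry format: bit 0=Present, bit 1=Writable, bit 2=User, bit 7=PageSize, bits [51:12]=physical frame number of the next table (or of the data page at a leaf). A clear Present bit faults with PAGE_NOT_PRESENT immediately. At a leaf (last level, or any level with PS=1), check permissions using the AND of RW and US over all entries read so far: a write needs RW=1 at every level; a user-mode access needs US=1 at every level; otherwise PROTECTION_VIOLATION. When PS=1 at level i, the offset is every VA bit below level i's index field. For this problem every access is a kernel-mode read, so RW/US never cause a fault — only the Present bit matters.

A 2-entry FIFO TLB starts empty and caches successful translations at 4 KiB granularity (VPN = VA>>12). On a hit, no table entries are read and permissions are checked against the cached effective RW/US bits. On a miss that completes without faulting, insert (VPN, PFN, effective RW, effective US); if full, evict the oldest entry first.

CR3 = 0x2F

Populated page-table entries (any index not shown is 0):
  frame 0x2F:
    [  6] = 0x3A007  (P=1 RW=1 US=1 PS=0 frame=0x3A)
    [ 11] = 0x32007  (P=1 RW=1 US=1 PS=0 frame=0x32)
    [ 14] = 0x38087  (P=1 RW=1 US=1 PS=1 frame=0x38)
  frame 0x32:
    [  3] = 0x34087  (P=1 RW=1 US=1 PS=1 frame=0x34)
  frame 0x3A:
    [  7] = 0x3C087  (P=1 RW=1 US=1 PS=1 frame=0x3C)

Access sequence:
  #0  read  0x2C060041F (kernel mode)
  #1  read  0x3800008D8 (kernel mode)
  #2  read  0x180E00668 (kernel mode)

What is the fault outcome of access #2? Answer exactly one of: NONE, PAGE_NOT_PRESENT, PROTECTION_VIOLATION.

Trace:
#0 VA=0x2C060041F (r,kernel):
  L0 @0x2F[11] → 0x32007  P=1,RW=1,US=1,PS=0
  L1 @0x32[3] → 0x34087  P=1,RW=1,US=1,PS=1
  ✓ 0x3441F (huge @L1)  — 2 lookups
#1 VA=0x3800008D8 (r,kernel):
  L0 @0x2F[14] → 0x38087  P=1,RW=1,US=1,PS=1
  ✓ 0x388D8 (huge @L0)  — 1 lookups
#2 VA=0x180E00668 (r,kernel):
  L0 @0x2F[6] → 0x3A007  P=1,RW=1,US=1,PS=0
  L1 @0x3A[7] → 0x3C087  P=1,RW=1,US=1,PS=1
  ✓ 0x3C668 (huge @L1)  — 2 lookups

Access #2 fault: NONE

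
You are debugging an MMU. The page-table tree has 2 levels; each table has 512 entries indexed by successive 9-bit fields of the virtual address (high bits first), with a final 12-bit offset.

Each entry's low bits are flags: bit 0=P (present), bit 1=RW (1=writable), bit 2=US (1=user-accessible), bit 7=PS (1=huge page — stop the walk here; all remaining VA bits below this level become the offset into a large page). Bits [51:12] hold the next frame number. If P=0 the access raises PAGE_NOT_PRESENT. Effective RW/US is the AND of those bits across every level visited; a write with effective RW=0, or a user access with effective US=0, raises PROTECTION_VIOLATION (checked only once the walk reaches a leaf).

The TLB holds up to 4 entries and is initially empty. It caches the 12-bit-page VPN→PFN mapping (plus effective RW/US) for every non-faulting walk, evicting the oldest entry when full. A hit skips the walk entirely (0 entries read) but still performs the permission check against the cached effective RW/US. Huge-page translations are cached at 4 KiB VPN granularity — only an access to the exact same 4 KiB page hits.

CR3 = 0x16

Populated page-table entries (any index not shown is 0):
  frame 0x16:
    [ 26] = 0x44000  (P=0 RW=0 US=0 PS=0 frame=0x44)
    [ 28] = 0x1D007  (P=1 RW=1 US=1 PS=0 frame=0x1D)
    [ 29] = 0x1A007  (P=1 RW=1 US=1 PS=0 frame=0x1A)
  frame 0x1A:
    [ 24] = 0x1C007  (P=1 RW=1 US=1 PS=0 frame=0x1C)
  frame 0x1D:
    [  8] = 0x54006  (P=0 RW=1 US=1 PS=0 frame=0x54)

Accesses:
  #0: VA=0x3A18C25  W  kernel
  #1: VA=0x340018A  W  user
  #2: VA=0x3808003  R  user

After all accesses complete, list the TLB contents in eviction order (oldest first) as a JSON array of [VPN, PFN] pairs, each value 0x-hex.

Per-access translation:
#0 VA=0x3A18C25 (w,kernel):
  L0 @0x16[29] → 0x1A007  P=1,RW=1,US=1,PS=0
  L1 @0x1A[24] → 0x1C007  P=1,RW=1,US=1,PS=0
  → PA=0x1CC25  (2 entries read)
#1 VA=0x340018A (w,user):
  L0 @0x16[26] → 0x44000  P=0,RW=0,US=0,PS=0
  ⇒ fault: PAGE_NOT_PRESENT  — 1 lookups
#2 VA=0x3808003 (r,user):
  L0 @0x16[28] → 0x1D007  P=1,RW=1,US=1,PS=0
  L1 @0x1D[8] → 0x54006  P=0,RW=1,US=1,PS=0
  ⇒ fault: PAGE_NOT_PRESENT  — 2 lookups

TLB: [["0x3A18", "0x1C"]]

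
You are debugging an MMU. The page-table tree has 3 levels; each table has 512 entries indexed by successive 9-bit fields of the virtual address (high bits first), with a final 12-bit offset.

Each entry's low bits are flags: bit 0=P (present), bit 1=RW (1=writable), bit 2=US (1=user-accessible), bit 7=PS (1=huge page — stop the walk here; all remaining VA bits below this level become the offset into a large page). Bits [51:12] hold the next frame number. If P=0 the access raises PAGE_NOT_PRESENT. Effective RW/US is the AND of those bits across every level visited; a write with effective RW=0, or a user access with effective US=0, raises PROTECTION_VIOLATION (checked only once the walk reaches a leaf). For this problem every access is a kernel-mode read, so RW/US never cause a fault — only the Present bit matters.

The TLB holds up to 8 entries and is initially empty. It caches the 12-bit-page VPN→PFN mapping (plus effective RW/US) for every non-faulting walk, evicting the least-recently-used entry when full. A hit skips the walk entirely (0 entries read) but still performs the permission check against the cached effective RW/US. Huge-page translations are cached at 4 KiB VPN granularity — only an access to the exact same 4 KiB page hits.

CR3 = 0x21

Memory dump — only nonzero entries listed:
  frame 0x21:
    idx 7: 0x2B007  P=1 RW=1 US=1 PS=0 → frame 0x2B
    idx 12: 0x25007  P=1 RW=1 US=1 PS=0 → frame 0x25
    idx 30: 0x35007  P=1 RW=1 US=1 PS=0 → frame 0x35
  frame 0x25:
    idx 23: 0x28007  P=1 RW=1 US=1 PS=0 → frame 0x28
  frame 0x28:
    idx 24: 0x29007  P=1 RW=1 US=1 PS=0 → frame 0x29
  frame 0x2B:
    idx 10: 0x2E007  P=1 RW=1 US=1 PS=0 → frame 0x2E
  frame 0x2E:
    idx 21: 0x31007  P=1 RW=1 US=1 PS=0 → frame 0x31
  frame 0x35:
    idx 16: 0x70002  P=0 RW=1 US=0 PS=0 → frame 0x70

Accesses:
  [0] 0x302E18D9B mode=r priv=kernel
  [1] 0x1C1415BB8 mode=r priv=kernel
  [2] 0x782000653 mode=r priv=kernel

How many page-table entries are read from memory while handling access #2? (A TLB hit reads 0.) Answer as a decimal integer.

Per-access translation:
#0 VA=0x302E18D9B (r,kernel):
  [0] read 0x21 idx=12: raw=0x25007 flags P=1 W=1 U=1 S=0
  [1] read 0x25 idx=23: raw=0x28007 flags P=1 W=1 U=1 S=0
  [2] read 0x28 idx=24: raw=0x29007 flags P=1 W=1 U=1 S=0
  ✓ 0x29D9B  — 3 lookups
#1 VA=0x1C1415BB8 (r,kernel):
  [0] read 0x21 idx=7: raw=0x2B007 flags P=1 W=1 U=1 S=0
  [1] read 0x2B idx=10: raw=0x2E007 flags P=1 W=1 U=1 S=0
  [2] read 0x2E idx=21: raw=0x31007 flags P=1 W=1 U=1 S=0
  ✓ 0x31BB8  — 3 lookups
#2 VA=0x782000653 (r,kernel):
  [0] read 0x21 idx=30: raw=0x35007 flags P=1 W=1 U=1 S=0
  [1] read 0x35 idx=16: raw=0x70002 flags P=0 W=1 U=0 S=0
  → PAGE_NOT_PRESENT  (2 entries read)

Entries read for #2: 2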